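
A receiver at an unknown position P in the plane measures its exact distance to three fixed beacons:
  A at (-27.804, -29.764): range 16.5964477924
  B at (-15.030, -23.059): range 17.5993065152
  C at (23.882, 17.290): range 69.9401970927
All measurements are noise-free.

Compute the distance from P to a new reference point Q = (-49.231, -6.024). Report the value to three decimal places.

eq1: (x + 27.804)² + (y + 29.764)² = 16.5964477924²
eq2: (x + 15.030)² + (y + 23.059)² = 17.5993065152²
eq3: (x − 23.882)² + (y − 17.290)² = 69.9401970927²
eq2−eq1, eq2−eq3 (x²,y² cancel):
  -25.548·x − 13.410·y = 935.633241
  77.824·x + 80.698·y = -4470.219937
det = -25.548·80.698 − -13.410·77.824 = -1018.052664
x = (935.633241·80.698 − -13.410·-4470.219937) / -1018.052664 = -15.282198
y = (-25.548·-4470.219937 − 935.633241·77.824) / -1018.052664 = -40.656499
|P − Q| = √((-15.282198 − -49.231)² + (-40.656499 − -6.024)²) = 48.496713

48.497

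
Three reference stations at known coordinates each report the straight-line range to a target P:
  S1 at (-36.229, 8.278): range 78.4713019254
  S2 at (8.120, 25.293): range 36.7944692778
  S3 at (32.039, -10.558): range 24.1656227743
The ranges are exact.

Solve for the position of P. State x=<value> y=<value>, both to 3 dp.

x=42.181 y=11.376

eq1: (x + 36.229)² + (y − 8.278)² = 78.4713019254²
eq2: (x − 8.120)² + (y − 25.293)² = 36.7944692778²
eq3: (x − 32.039)² + (y + 10.558)² = 24.1656227743²
eq3−eq1, eq3−eq2 (x²,y² cancel):
  -136.536·x + 37.672·y = -5330.671062
  -47.838·x + 71.702·y = -1202.154281
det = -136.536·71.702 − 37.672·-47.838 = -7987.751136
x = (-5330.671062·71.702 − 37.672·-1202.154281) / -7987.751136 = 42.181111
y = (-136.536·-1202.154281 − -5330.671062·-47.838) / -7987.751136 = 11.376332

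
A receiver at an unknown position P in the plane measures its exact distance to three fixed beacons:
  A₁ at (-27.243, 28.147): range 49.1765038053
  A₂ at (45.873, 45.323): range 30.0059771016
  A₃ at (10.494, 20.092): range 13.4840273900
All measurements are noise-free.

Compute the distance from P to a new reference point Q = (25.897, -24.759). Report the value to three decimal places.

52.154

eq1: (x + 27.243)² + (y − 28.147)² = 49.1765038053²
eq2: (x − 45.873)² + (y − 45.323)² = 30.0059771016²
eq3: (x − 10.494)² + (y − 20.092)² = 13.4840273900²
eq2−eq1, eq2−eq3 (x²,y² cancel):
  -146.232·x − 34.352·y = -4142.041665
  -70.758·x − 50.462·y = -2926.154291
det = -146.232·-50.462 − -34.352·-70.758 = 4948.480368
x = (-4142.041665·-50.462 − -34.352·-2926.154291) / 4948.480368 = 21.925207
y = (-146.232·-2926.154291 − -4142.041665·-70.758) / 4948.480368 = 27.243679
|P − Q| = √((21.925207 − 25.897)² + (27.243679 − -24.759)²) = 52.154135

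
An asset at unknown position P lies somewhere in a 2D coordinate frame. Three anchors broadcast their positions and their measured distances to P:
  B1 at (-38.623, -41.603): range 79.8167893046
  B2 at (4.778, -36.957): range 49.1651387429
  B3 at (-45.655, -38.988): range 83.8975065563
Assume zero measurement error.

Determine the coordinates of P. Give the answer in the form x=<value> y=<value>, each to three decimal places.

eq1: (x + 38.623)² + (y + 41.603)² = 79.8167893046²
eq2: (x − 4.778)² + (y + 36.957)² = 49.1651387429²
eq3: (x + 45.655)² + (y + 38.988)² = 83.8975065563²
eq1−eq2, eq1−eq3 (x²,y² cancel):
  86.802·x + 9.292·y = 2119.612382
  -14.064·x + 5.230·y = -286.174320
det = 86.802·5.230 − 9.292·-14.064 = 584.657148
x = (2119.612382·5.230 − 9.292·-286.174320) / 584.657148 = 23.508999
y = (86.802·-286.174320 − 2119.612382·-14.064) / 584.657148 = 8.500238

x=23.509 y=8.500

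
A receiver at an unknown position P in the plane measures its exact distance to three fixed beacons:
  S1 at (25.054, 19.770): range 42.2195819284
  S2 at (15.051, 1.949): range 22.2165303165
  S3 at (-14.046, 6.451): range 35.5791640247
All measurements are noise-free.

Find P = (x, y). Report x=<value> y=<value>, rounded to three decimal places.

eq1: (x − 25.054)² + (y − 19.770)² = 42.2195819284²
eq2: (x − 15.051)² + (y − 1.949)² = 22.2165303165²
eq3: (x + 14.046)² + (y − 6.451)² = 35.5791640247²
eq1−eq3, eq1−eq2 (x²,y² cancel):
  -78.200·x − 26.638·y = -263.034113
  -20.006·x − 35.642·y = 500.694265
det = -78.200·-35.642 − -26.638·-20.006 = 2254.284572
x = (-263.034113·-35.642 − -26.638·500.694265) / 2254.284572 = 10.075283
y = (-78.200·500.694265 − -263.034113·-20.006) / 2254.284572 = -19.703170

x=10.075 y=-19.703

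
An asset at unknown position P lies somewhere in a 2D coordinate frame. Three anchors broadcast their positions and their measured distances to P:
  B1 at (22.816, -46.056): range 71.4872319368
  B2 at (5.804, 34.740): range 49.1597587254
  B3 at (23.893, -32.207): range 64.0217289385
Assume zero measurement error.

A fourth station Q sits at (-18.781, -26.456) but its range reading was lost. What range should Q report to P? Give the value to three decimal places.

30.382

eq1: (x − 22.816)² + (y + 46.056)² = 71.4872319368²
eq2: (x − 5.804)² + (y − 34.740)² = 49.1597587254²
eq3: (x − 23.893)² + (y + 32.207)² = 64.0217289385²
eq3−eq2, eq3−eq1 (x²,y² cancel):
  -36.178·x + 133.894·y = 1314.487616
  -2.154·x − 27.698·y = 21.916140
det = -36.178·-27.698 − 133.894·-2.154 = 1290.465920
x = (1314.487616·-27.698 − 133.894·21.916140) / 1290.465920 = -30.487529
y = (-36.178·21.916140 − 1314.487616·-2.154) / 1290.465920 = 1.579681
|P − Q| = √((-30.487529 − -18.781)² + (1.579681 − -26.456)²) = 30.381610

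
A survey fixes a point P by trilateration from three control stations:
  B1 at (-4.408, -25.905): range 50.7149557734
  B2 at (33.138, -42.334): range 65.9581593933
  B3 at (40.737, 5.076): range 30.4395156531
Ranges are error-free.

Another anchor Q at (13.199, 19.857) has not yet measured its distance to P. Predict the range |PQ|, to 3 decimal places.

eq1: (x + 4.408)² + (y + 25.905)² = 50.7149557734²
eq2: (x − 33.138)² + (y + 42.334)² = 65.9581593933²
eq3: (x − 40.737)² + (y − 5.076)² = 30.4395156531²
eq2−eq1, eq2−eq3 (x²,y² cancel):
  -75.092·x + 32.858·y = -421.323060
  15.198·x + 94.820·y = 2218.889022
det = -75.092·94.820 − 32.858·15.198 = -7619.599324
x = (-421.323060·94.820 − 32.858·2218.889022) / -7619.599324 = 14.811554
y = (-75.092·2218.889022 − -421.323060·15.198) / -7619.599324 = 21.027030
|P − Q| = √((14.811554 − 13.199)² + (21.027030 − 19.857)²) = 1.992311

1.992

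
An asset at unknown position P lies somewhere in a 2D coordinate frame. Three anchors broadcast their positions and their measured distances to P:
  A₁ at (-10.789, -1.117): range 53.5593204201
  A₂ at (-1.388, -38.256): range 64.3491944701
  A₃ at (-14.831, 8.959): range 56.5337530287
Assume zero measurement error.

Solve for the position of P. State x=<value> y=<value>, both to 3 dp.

eq1: (x + 10.789)² + (y + 1.117)² = 53.5593204201²
eq2: (x + 1.388)² + (y + 38.256)² = 64.3491944701²
eq3: (x + 14.831)² + (y − 8.959)² = 56.5337530287²
eq3−eq2, eq3−eq1 (x²,y² cancel):
  26.886·x − 94.430·y = 220.472241
  8.084·x − 20.152·y = 144.892396
det = 26.886·-20.152 − -94.430·8.084 = 221.565448
x = (220.472241·-20.152 − -94.430·144.892396) / 221.565448 = 41.699789
y = (26.886·144.892396 − 220.472241·8.084) / 221.565448 = 9.537946

x=41.700 y=9.538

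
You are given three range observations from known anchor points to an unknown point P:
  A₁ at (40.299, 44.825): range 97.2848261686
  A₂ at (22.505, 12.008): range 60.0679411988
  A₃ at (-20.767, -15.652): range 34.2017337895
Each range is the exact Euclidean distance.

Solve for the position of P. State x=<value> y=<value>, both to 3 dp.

eq1: (x − 40.299)² + (y − 44.825)² = 97.2848261686²
eq2: (x − 22.505)² + (y − 12.008)² = 60.0679411988²
eq3: (x + 20.767)² + (y + 15.652)² = 34.2017337895²
eq2−eq3, eq2−eq1 (x²,y² cancel):
  -86.544·x − 55.320·y = 2463.985270
  35.588·x + 65.634·y = -2873.556906
det = -86.544·65.634 − -55.320·35.588 = -3711.500736
x = (2463.985270·65.634 − -55.320·-2873.556906) / -3711.500736 = -0.742568
y = (-86.544·-2873.556906 − 2463.985270·35.588) / -3711.500736 = -43.378895

x=-0.743 y=-43.379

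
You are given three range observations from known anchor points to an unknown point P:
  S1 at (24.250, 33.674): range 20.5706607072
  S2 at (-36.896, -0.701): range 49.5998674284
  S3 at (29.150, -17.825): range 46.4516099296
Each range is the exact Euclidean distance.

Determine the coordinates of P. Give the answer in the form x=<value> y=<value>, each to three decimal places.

eq1: (x − 24.250)² + (y − 33.674)² = 20.5706607072²
eq2: (x + 36.896)² + (y + 0.701)² = 49.5998674284²
eq3: (x − 29.150)² + (y + 17.825)² = 46.4516099296²
eq1−eq3, eq1−eq2 (x²,y² cancel):
  9.800·x − 102.998·y = -2289.147634
  -122.292·x − 68.750·y = -2397.189326
det = 9.800·-68.750 − -102.998·-122.292 = -13269.581416
x = (-2289.147634·-68.750 − -102.998·-2397.189326) / -13269.581416 = 6.746769
y = (9.800·-2397.189326 − -2289.147634·-122.292) / -13269.581416 = 22.867104

x=6.747 y=22.867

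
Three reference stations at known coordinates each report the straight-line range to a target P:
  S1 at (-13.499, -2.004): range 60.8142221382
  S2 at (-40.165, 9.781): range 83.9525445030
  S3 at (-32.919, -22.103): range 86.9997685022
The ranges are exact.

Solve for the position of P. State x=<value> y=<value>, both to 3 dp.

eq1: (x + 13.499)² + (y + 2.004)² = 60.8142221382²
eq2: (x + 40.165)² + (y − 9.781)² = 83.9525445030²
eq3: (x + 32.919)² + (y + 22.103)² = 86.9997685022²
eq2−eq1, eq2−eq3 (x²,y² cancel):
  53.332·x − 23.570·y = 1827.003945
  14.492·x − 63.768·y = -657.622007
det = 53.332·-63.768 − -23.570·14.492 = -3059.298536
x = (1827.003945·-63.768 − -23.570·-657.622007) / -3059.298536 = 43.148629
y = (53.332·-657.622007 − 1827.003945·14.492) / -3059.298536 = 20.118742

x=43.149 y=20.119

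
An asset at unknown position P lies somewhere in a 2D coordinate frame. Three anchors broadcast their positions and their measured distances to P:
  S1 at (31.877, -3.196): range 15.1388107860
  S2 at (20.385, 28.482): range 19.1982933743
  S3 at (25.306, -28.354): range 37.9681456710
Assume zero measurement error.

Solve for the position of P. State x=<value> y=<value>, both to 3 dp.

eq1: (x − 31.877)² + (y + 3.196)² = 15.1388107860²
eq2: (x − 20.385)² + (y − 28.482)² = 19.1982933743²
eq3: (x − 25.306)² + (y + 28.354)² = 37.9681456710²
eq1−eq3, eq1−eq2 (x²,y² cancel):
  -13.142·x − 50.316·y = -794.411087
  -22.984·x + 63.356·y = 61.024128
det = -13.142·63.356 − -50.316·-22.984 = -1989.087496
x = (-794.411087·63.356 − -50.316·61.024128) / -1989.087496 = 23.759749
y = (-13.142·61.024128 − -794.411087·-22.984) / -1989.087496 = 9.582647

x=23.760 y=9.583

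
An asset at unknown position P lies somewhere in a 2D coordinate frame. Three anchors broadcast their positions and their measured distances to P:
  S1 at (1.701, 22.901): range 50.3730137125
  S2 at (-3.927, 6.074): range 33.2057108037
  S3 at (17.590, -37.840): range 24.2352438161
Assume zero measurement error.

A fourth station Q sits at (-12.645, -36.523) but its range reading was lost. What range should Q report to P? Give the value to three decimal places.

eq1: (x − 1.701)² + (y − 22.901)² = 50.3730137125²
eq2: (x + 3.927)² + (y − 6.074)² = 33.2057108037²
eq3: (x − 17.590)² + (y + 37.840)² = 24.2352438161²
eq1−eq3, eq1−eq2 (x²,y² cancel):
  31.778·x − 121.482·y = 3164.017966
  -11.256·x − 33.654·y = 959.786884
det = 31.778·-33.654 − -121.482·-11.256 = -2436.858204
x = (3164.017966·-33.654 − -121.482·959.786884) / -2436.858204 = -4.150824
y = (31.778·959.786884 − 3164.017966·-11.256) / -2436.858204 = -27.130956
|P − Q| = √((-4.150824 − -12.645)² + (-27.130956 − -36.523)²) = 12.663392

12.663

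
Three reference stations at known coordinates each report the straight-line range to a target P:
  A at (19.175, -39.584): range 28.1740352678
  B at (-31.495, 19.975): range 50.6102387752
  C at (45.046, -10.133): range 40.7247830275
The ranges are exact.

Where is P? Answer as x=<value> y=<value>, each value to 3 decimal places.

x=4.667 y=-15.432

eq1: (x − 19.175)² + (y + 39.584)² = 28.1740352678²
eq2: (x + 31.495)² + (y − 19.975)² = 50.6102387752²
eq3: (x − 45.046)² + (y + 10.133)² = 40.7247830275²
eq1−eq2, eq1−eq3 (x²,y² cancel):
  -101.340·x + 119.118·y = -2311.258037
  51.742·x + 58.902·y = -667.485565
det = -101.340·58.902 − 119.118·51.742 = -12132.532236
x = (-2311.258037·58.902 − 119.118·-667.485565) / -12132.532236 = 4.667465
y = (-101.340·-667.485565 − -2311.258037·51.742) / -12132.532236 = -15.432236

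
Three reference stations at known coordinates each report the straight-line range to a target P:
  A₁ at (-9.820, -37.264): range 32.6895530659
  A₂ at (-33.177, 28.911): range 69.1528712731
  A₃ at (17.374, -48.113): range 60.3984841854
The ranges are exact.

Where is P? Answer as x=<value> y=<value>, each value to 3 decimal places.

eq1: (x + 9.820)² + (y + 37.264)² = 32.6895530659²
eq2: (x + 33.177)² + (y − 28.911)² = 69.1528712731²
eq3: (x − 17.374)² + (y + 48.113)² = 60.3984841854²
eq3−eq1, eq3−eq2 (x²,y² cancel):
  -54.388·x + 21.698·y = 1447.691463
  -101.102·x + 154.048·y = -1814.300108
det = -54.388·154.048 − 21.698·-101.102 = -6184.651428
x = (1447.691463·154.048 − 21.698·-1814.300108) / -6184.651428 = -42.424486
y = (-54.388·-1814.300108 − 1447.691463·-101.102) / -6184.651428 = -39.620771

x=-42.424 y=-39.621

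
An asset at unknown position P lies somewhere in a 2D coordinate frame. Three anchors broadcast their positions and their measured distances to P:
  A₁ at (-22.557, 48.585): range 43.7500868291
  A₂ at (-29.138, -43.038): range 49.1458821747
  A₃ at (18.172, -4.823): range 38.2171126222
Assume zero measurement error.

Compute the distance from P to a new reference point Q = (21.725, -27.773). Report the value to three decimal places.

52.088

eq1: (x + 22.557)² + (y − 48.585)² = 43.7500868291²
eq2: (x + 29.138)² + (y + 43.038)² = 49.1458821747²
eq3: (x − 18.172)² + (y + 4.823)² = 38.2171126222²
eq2−eq3, eq2−eq1 (x²,y² cancel):
  94.620·x + 76.430·y = -1393.039537
  13.162·x + 183.246·y = 669.275623
det = 94.620·183.246 − 76.430·13.162 = 16332.764860
x = (-1393.039537·183.246 − 76.430·669.275623) / 16332.764860 = -18.761163
y = (94.620·669.275623 − -1393.039537·13.162) / 16332.764860 = 4.999891
|P − Q| = √((-18.761163 − 21.725)² + (4.999891 − -27.773)²) = 52.088307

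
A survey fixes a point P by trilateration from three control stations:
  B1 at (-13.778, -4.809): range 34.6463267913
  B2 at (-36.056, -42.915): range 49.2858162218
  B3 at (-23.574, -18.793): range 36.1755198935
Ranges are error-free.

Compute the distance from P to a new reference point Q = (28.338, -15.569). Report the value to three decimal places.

21.694

eq1: (x + 13.778)² + (y + 4.809)² = 34.6463267913²
eq2: (x + 36.056)² + (y + 42.915)² = 49.2858162218²
eq3: (x + 23.574)² + (y + 18.793)² = 36.1755198935²
eq3−eq1, eq3−eq2 (x²,y² cancel):
  19.592·x + 27.968·y = -587.650281
  -24.964·x − 48.244·y = 1112.398595
det = 19.592·-48.244 − 27.968·-24.964 = -247.003296
x = (-587.650281·-48.244 − 27.968·1112.398595) / -247.003296 = 11.177842
y = (19.592·1112.398595 − -587.650281·-24.964) / -247.003296 = -28.841768
|P − Q| = √((11.177842 − 28.338)² + (-28.841768 − -15.569)²) = 21.694179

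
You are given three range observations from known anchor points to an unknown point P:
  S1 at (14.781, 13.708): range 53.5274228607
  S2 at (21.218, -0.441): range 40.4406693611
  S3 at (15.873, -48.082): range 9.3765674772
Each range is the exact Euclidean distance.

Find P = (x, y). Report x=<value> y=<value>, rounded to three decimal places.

eq1: (x − 14.781)² + (y − 13.708)² = 53.5274228607²
eq2: (x − 21.218)² + (y + 0.441)² = 40.4406693611²
eq3: (x − 15.873)² + (y + 48.082)² = 9.3765674772²
eq3−eq1, eq3−eq2 (x²,y² cancel):
  -2.184·x + 123.580·y = -4934.708608
  10.690·x + 95.282·y = -3660.960569
det = -2.184·95.282 − 123.580·10.690 = -1529.166088
x = (-4934.708608·95.282 − 123.580·-3660.960569) / -1529.166088 = 11.619012
y = (-2.184·-3660.960569 − -4934.708608·10.690) / -1529.166088 = -39.725948

x=11.619 y=-39.726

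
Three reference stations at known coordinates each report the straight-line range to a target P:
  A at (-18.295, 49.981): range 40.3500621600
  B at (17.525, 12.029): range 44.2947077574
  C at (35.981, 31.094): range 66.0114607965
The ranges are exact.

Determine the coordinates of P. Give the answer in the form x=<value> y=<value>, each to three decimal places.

x=-26.744 y=10.525

eq1: (x + 18.295)² + (y − 49.981)² = 40.3500621600²
eq2: (x − 17.525)² + (y − 12.029)² = 44.2947077574²
eq3: (x − 35.981)² + (y − 31.094)² = 66.0114607965²
eq2−eq1, eq2−eq3 (x²,y² cancel):
  -71.640·x + 75.904·y = 2714.878539
  36.912·x + 38.130·y = -585.845090
det = -71.640·38.130 − 75.904·36.912 = -5533.401648
x = (2714.878539·38.130 − 75.904·-585.845090) / -5533.401648 = -26.744183
y = (-71.640·-585.845090 − 2714.878539·36.912) / -5533.401648 = 10.525470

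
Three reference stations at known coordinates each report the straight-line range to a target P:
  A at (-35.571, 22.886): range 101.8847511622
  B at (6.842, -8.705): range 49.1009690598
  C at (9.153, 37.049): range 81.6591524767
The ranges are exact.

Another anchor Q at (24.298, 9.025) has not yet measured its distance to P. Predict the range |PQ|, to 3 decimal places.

49.807

eq1: (x + 35.571)² + (y − 22.886)² = 101.8847511622²
eq2: (x − 6.842)² + (y + 8.705)² = 49.1009690598²
eq3: (x − 9.153)² + (y − 37.049)² = 81.6591524767²
eq2−eq1, eq2−eq3 (x²,y² cancel):
  -84.826·x + 63.182·y = -6303.122309
  4.622·x + 91.508·y = -2923.496200
det = -84.826·91.508 − 63.182·4.622 = -8054.284812
x = (-6303.122309·91.508 − 63.182·-2923.496200) / -8054.284812 = 48.678907
y = (-84.826·-2923.496200 − -6303.122309·4.622) / -8054.284812 = -34.406720
|P − Q| = √((48.678907 − 24.298)² + (-34.406720 − 9.025)²) = 49.807057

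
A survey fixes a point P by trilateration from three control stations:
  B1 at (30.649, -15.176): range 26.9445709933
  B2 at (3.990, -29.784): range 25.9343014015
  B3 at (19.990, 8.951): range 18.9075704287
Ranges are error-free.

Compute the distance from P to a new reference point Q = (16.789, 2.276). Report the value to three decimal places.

eq1: (x − 30.649)² + (y + 15.176)² = 26.9445709933²
eq2: (x − 3.990)² + (y + 29.784)² = 25.9343014015²
eq3: (x − 19.990)² + (y − 8.951)² = 18.9075704287²
eq2−eq3, eq2−eq1 (x²,y² cancel):
  32.000·x + 77.470·y = -108.194485
  53.318·x + 29.216·y = 213.243504
det = 32.000·29.216 − 77.470·53.318 = -3195.633460
x = (-108.194485·29.216 − 77.470·213.243504) / -3195.633460 = 6.158711
y = (32.000·213.243504 − -108.194485·53.318) / -3195.633460 = -3.940535
|P − Q| = √((6.158711 − 16.789)² + (-3.940535 − 2.276)²) = 12.314558

12.315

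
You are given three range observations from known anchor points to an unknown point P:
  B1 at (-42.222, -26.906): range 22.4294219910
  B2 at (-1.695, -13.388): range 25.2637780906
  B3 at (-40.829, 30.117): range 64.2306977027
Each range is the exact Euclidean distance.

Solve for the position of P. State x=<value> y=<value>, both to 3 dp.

x=-20.113 y=-30.681

eq1: (x + 42.222)² + (y + 26.906)² = 22.4294219910²
eq2: (x + 1.695)² + (y + 13.388)² = 25.2637780906²
eq3: (x + 40.829)² + (y − 30.117)² = 64.2306977027²
eq3−eq2, eq3−eq1 (x²,y² cancel):
  78.268·x − 87.010·y = 1095.394683
  -2.786·x − 114.046·y = 3555.092747
det = 78.268·-114.046 − -87.010·-2.786 = -9168.562188
x = (1095.394683·-114.046 − -87.010·3555.092747) / -9168.562188 = -20.112558
y = (78.268·3555.092747 − 1095.394683·-2.786) / -9168.562188 = -30.681121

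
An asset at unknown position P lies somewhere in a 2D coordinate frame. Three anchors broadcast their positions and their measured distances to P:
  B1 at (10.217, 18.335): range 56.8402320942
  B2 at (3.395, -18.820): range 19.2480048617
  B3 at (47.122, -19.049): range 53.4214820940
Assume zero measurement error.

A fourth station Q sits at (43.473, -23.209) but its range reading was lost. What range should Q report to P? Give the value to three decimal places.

eq1: (x − 10.217)² + (y − 18.335)² = 56.8402320942²
eq2: (x − 3.395)² + (y + 18.820)² = 19.2480048617²
eq3: (x − 47.122)² + (y + 19.049)² = 53.4214820940²
eq2−eq3, eq2−eq1 (x²,y² cancel):
  87.454·x − 0.458·y = -265.740198
  13.644·x + 74.310·y = -2785.485404
det = 87.454·74.310 − -0.458·13.644 = 6504.955692
x = (-265.740198·74.310 − -0.458·-2785.485404) / 6504.955692 = -3.231829
y = (87.454·-2785.485404 − -265.740198·13.644) / 6504.955692 = -36.891271
|P − Q| = √((-3.231829 − 43.473)² + (-36.891271 − -23.209)²) = 48.667706

48.668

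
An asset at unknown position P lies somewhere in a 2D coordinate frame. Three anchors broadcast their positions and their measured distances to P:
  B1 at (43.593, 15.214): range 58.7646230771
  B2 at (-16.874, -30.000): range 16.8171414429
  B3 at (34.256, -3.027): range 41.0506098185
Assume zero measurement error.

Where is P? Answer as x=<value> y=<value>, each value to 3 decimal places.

eq1: (x − 43.593)² + (y − 15.214)² = 58.7646230771²
eq2: (x + 16.874)² + (y + 30.000)² = 16.8171414429²
eq3: (x − 34.256)² + (y + 3.027)² = 41.0506098185²
eq1−eq3, eq1−eq2 (x²,y² cancel):
  -18.674·x − 36.482·y = 818.949179
  -120.934·x − 90.428·y = 2223.381110
det = -18.674·-90.428 − -36.482·-120.934 = -2723.261716
x = (818.949179·-90.428 − -36.482·2223.381110) / -2723.261716 = -2.591544
y = (-18.674·2223.381110 − 818.949179·-120.934) / -2723.261716 = -21.121503

x=-2.592 y=-21.122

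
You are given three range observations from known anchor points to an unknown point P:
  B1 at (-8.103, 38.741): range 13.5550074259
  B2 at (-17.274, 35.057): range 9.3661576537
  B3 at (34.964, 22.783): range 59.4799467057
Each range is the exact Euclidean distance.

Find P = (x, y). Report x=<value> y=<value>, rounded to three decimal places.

x=-20.687 y=43.779

eq1: (x + 8.103)² + (y − 38.741)² = 13.5550074259²
eq2: (x + 17.274)² + (y − 35.057)² = 9.3661576537²
eq3: (x − 34.964)² + (y − 22.783)² = 59.4799467057²
eq3−eq2, eq3−eq1 (x²,y² cancel):
  -104.476·x + 24.548·y = 3235.977091
  -86.134·x + 31.916·y = 3179.103139
det = -104.476·31.916 − 24.548·-86.134 = -1220.038584
x = (3235.977091·31.916 − 24.548·3179.103139) / -1220.038584 = -20.686904
y = (-104.476·3179.103139 − 3235.977091·-86.134) / -1220.038584 = 43.779213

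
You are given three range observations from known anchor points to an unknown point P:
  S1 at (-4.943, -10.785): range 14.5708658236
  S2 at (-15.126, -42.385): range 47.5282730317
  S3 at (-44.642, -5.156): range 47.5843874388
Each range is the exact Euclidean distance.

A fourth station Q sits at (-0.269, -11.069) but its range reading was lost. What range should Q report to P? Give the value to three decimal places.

eq1: (x + 4.943)² + (y + 10.785)² = 14.5708658236²
eq2: (x + 15.126)² + (y + 42.385)² = 47.5282730317²
eq3: (x + 44.642)² + (y + 5.156)² = 47.5843874388²
eq1−eq3, eq1−eq2 (x²,y² cancel):
  -79.398·x + 11.258·y = -173.220771
  -20.366·x − 63.200·y = -162.091980
det = -79.398·-63.200 − 11.258·-20.366 = 5247.234028
x = (-173.220771·-63.200 − 11.258·-162.091980) / 5247.234028 = 2.434118
y = (-79.398·-162.091980 − -173.220771·-20.366) / 5247.234028 = 1.780360
|P − Q| = √((2.434118 − -0.269)² + (1.780360 − -11.069)²) = 13.130609

13.131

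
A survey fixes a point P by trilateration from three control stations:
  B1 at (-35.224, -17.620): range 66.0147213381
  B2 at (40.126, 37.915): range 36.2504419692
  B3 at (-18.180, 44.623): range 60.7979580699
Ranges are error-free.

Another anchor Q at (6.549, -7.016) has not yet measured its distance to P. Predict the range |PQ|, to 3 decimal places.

23.374

eq1: (x + 35.224)² + (y + 17.620)² = 66.0147213381²
eq2: (x − 40.126)² + (y − 37.915)² = 36.2504419692²
eq3: (x + 18.180)² + (y − 44.623)² = 60.7979580699²
eq3−eq2, eq3−eq1 (x²,y² cancel):
  116.612·x − 13.416·y = 3108.215735
  -34.088·x − 124.486·y = -1432.081681
det = 116.612·-124.486 − -13.416·-34.088 = -14973.886040
x = (3108.215735·-124.486 − -13.416·-1432.081681) / -14973.886040 = 27.123363
y = (116.612·-1432.081681 − 3108.215735·-34.088) / -14973.886040 = 4.076767
|P − Q| = √((27.123363 − 6.549)² + (4.076767 − -7.016)²) = 23.374215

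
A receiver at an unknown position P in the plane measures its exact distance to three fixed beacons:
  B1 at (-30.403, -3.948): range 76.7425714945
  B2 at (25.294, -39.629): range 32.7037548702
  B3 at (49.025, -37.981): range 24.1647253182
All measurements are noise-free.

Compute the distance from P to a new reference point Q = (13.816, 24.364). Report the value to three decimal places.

49.904

eq1: (x + 30.403)² + (y + 3.948)² = 76.7425714945²
eq2: (x − 25.294)² + (y + 39.629)² = 32.7037548702²
eq3: (x − 49.025)² + (y + 37.981)² = 24.1647253182²
eq2−eq3, eq2−eq1 (x²,y² cancel):
  47.462·x + 3.296·y = 2121.364542
  -111.394·x + 71.362·y = -6090.201661
det = 47.462·71.362 − 3.296·-111.394 = 3754.137868
x = (2121.364542·71.362 − 3.296·-6090.201661) / 3754.137868 = 45.671770
y = (47.462·-6090.201661 − 2121.364542·-111.394) / 3754.137868 = -14.050062
|P − Q| = √((45.671770 − 13.816)² + (-14.050062 − 24.364)²) = 49.904211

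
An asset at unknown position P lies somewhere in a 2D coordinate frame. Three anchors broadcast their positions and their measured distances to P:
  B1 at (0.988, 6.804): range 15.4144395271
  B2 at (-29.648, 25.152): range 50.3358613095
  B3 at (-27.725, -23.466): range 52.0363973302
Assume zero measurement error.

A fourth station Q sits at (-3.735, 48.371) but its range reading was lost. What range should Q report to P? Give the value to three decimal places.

48.277

eq1: (x − 0.988)² + (y − 6.804)² = 15.4144395271²
eq2: (x + 29.648)² + (y − 25.152)² = 50.3358613095²
eq3: (x + 27.725)² + (y + 23.466)² = 52.0363973302²
eq2−eq1, eq2−eq3 (x²,y² cancel):
  61.272·x − 36.696·y = 831.737540
  3.846·x − 97.236·y = -366.385940
det = 61.272·-97.236 − -36.696·3.846 = -5816.711376
x = (831.737540·-97.236 − -36.696·-366.385940) / -5816.711376 = 16.215302
y = (61.272·-366.385940 − 831.737540·3.846) / -5816.711376 = 4.409375
|P − Q| = √((16.215302 − -3.735)² + (4.409375 − 48.371)²) = 48.276692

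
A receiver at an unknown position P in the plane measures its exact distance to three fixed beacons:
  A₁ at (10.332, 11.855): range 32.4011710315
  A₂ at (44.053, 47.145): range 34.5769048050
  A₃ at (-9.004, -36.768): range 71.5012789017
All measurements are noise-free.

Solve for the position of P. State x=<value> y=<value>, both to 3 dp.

eq1: (x − 10.332)² + (y − 11.855)² = 32.4011710315²
eq2: (x − 44.053)² + (y − 47.145)² = 34.5769048050²
eq3: (x + 9.004)² + (y + 36.768)² = 71.5012789017²
eq1−eq3, eq1−eq2 (x²,y² cancel):
  -38.672·x − 97.246·y = -2876.930409
  67.442·x + 70.580·y = 3770.300123
det = -38.672·70.580 − -97.246·67.442 = 3828.994972
x = (-2876.930409·70.580 − -97.246·3770.300123) / 3828.994972 = 42.724751
y = (-38.672·3770.300123 − -2876.930409·67.442) / 3828.994972 = 12.593617

x=42.725 y=12.594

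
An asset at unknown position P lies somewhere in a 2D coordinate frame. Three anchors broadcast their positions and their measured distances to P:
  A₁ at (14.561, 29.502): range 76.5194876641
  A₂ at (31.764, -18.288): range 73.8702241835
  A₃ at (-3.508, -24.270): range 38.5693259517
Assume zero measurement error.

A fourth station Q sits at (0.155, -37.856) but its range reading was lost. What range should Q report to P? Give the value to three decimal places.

45.042

eq1: (x − 14.561)² + (y − 29.502)² = 76.5194876641²
eq2: (x − 31.764)² + (y + 18.288)² = 73.8702241835²
eq3: (x + 3.508)² + (y + 24.270)² = 38.5693259517²
eq2−eq1, eq2−eq3 (x²,y² cancel):
  -34.406·x + 95.580·y = -659.433886
  -70.544·x − 11.964·y = 3227.153441
det = -34.406·-11.964 − 95.580·-70.544 = 7154.228904
x = (-659.433886·-11.964 − 95.580·3227.153441) / 7154.228904 = -42.011776
y = (-34.406·3227.153441 − -659.433886·-70.544) / 7154.228904 = -22.022296
|P − Q| = √((-42.011776 − 0.155)² + (-22.022296 − -37.856)²) = 45.041571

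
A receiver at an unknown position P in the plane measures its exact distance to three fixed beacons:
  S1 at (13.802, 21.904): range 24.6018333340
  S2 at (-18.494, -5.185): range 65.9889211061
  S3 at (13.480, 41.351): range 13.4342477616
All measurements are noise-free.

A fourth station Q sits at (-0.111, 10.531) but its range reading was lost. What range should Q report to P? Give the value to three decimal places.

eq1: (x − 13.802)² + (y − 21.904)² = 24.6018333340²
eq2: (x + 18.494)² + (y + 5.185)² = 65.9889211061²
eq3: (x − 13.480)² + (y − 41.351)² = 13.4342477616²
eq3−eq2, eq3−eq1 (x²,y² cancel):
  -63.948·x − 93.072·y = -5696.762036
  0.644·x − 38.894·y = -1646.106371
det = -63.948·-38.894 − -93.072·0.644 = 2547.131880
x = (-5696.762036·-38.894 − -93.072·-1646.106371) / 2547.131880 = 26.839384
y = (-63.948·-1646.106371 − -5696.762036·0.644) / 2547.131880 = 42.767289
|P − Q| = √((26.839384 − -0.111)² + (42.767289 − 10.531)²) = 42.017871

42.018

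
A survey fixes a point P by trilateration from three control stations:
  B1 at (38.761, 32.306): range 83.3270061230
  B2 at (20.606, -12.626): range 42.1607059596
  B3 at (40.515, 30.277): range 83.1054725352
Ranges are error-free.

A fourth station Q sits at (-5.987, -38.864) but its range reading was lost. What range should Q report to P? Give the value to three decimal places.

16.556

eq1: (x − 38.761)² + (y − 32.306)² = 83.3270061230²
eq2: (x − 20.606)² + (y + 12.626)² = 42.1607059596²
eq3: (x − 40.515)² + (y − 30.277)² = 83.1054725352²
eq1−eq3, eq1−eq2 (x²,y² cancel):
  3.508·x − 4.058·y = 48.939581
  -36.310·x − 89.864·y = 3203.795177
det = 3.508·-89.864 − -4.058·-36.310 = -462.588892
x = (48.939581·-89.864 − -4.058·3203.795177) / -462.588892 = -18.597711
y = (3.508·3203.795177 − 48.939581·-36.310) / -462.588892 = -28.137099
|P − Q| = √((-18.597711 − -5.987)² + (-28.137099 − -38.864)²) = 16.555857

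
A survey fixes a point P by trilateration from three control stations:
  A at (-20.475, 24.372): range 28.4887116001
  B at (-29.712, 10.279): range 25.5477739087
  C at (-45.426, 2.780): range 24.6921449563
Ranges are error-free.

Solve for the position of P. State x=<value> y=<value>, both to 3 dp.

x=-48.819 y=27.238

eq1: (x + 20.475)² + (y − 24.372)² = 28.4887116001²
eq2: (x + 29.712)² + (y − 10.279)² = 25.5477739087²
eq3: (x + 45.426)² + (y − 2.780)² = 24.6921449563²
eq2−eq3, eq2−eq1 (x²,y² cancel):
  -31.428·x − 14.998·y = 1125.775820
  18.474·x + 28.186·y = -134.158713
det = -31.428·28.186 − -14.998·18.474 = -608.756556
x = (1125.775820·28.186 − -14.998·-134.158713) / -608.756556 = -48.819195
y = (-31.428·-134.158713 − 1125.775820·18.474) / -608.756556 = 27.237887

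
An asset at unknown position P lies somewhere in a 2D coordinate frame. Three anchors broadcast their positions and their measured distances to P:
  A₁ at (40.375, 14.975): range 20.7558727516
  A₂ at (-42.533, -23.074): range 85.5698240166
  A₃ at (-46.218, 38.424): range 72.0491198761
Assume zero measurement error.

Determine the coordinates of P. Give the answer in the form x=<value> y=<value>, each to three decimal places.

x=25.235 y=29.173

eq1: (x − 40.375)² + (y − 14.975)² = 20.7558727516²
eq2: (x + 42.533)² + (y + 23.074)² = 85.5698240166²
eq3: (x + 46.218)² + (y − 38.424)² = 72.0491198761²
eq3−eq2, eq3−eq1 (x²,y² cancel):
  7.370·x − 122.996·y = -3402.160842
  173.186·x − 46.898·y = 3002.153371
det = 7.370·-46.898 − -122.996·173.186 = 20955.546996
x = (-3402.160842·-46.898 − -122.996·3002.153371) / 20955.546996 = 25.234722
y = (7.370·3002.153371 − -3402.160842·173.186) / 20955.546996 = 29.172825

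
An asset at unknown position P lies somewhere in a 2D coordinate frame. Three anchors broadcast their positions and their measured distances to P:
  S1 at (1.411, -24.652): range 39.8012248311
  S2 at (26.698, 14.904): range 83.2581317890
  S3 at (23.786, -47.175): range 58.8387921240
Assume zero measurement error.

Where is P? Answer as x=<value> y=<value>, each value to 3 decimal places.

x=-34.756 y=-41.269

eq1: (x − 1.411)² + (y + 24.652)² = 39.8012248311²
eq2: (x − 26.698)² + (y − 14.904)² = 83.2581317890²
eq3: (x − 23.786)² + (y + 47.175)² = 58.8387921240²
eq1−eq2, eq1−eq3 (x²,y² cancel):
  50.574·x + 79.112·y = -5022.578616
  44.750·x − 45.046·y = 303.676435
det = 50.574·-45.046 − 79.112·44.750 = -5818.418404
x = (-5022.578616·-45.046 − 79.112·303.676435) / -5818.418404 = -34.755601
y = (50.574·303.676435 − -5022.578616·44.750) / -5818.418404 = -41.268693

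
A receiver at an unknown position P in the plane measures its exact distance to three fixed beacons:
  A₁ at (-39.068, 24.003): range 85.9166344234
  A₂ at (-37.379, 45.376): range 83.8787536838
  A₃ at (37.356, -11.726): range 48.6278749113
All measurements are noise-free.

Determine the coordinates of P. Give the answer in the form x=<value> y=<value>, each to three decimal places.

x=45.989 y=36.130

eq1: (x + 39.068)² + (y − 24.003)² = 85.9166344234²
eq2: (x + 37.379)² + (y − 45.376)² = 83.8787536838²
eq3: (x − 37.356)² + (y + 11.726)² = 48.6278749113²
eq3−eq2, eq3−eq1 (x²,y² cancel):
  -149.470·x + 114.204·y = -2747.773896
  -152.848·x + 71.458·y = -4447.515031
det = -149.470·71.458 − 114.204·-152.848 = 6775.025732
x = (-2747.773896·71.458 − 114.204·-4447.515031) / 6775.025732 = 45.988546
y = (-149.470·-4447.515031 − -2747.773896·-152.848) / 6775.025732 = 36.129505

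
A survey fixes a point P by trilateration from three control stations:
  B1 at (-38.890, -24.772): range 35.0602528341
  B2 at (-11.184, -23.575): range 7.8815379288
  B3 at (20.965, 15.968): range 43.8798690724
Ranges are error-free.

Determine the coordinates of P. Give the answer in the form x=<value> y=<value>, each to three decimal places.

eq1: (x + 38.890)² + (y + 24.772)² = 35.0602528341²
eq2: (x + 11.184)² + (y + 23.575)² = 7.8815379288²
eq3: (x − 20.965)² + (y − 15.968)² = 43.8798690724²
eq1−eq3, eq1−eq2 (x²,y² cancel):
  119.710·x + 81.480·y = -2127.797416
  55.412·x + 2.394·y = -278.118914
det = 119.710·2.394 − 81.480·55.412 = -4228.384020
x = (-2127.797416·2.394 − 81.480·-278.118914) / -4228.384020 = -4.154585
y = (119.710·-278.118914 − -2127.797416·55.412) / -4228.384020 = -20.010457

x=-4.155 y=-20.010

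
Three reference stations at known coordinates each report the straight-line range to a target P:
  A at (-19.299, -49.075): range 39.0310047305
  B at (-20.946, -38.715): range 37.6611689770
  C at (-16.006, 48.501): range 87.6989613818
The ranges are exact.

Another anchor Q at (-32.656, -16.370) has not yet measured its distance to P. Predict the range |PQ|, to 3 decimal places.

51.701

eq1: (x + 19.299)² + (y + 49.075)² = 39.0310047305²
eq2: (x + 20.946)² + (y + 38.715)² = 37.6611689770²
eq3: (x + 16.006)² + (y − 48.501)² = 87.6989613818²
eq3−eq1, eq3−eq2 (x²,y² cancel):
  -6.586·x − 195.152·y = 6339.956486
  -9.880·x − 174.432·y = 5601.791283
det = -6.586·-174.432 − -195.152·-9.880 = -779.292608
x = (6339.956486·-174.432 − -195.152·5601.791283) / -779.292608 = 16.284663
y = (-6.586·5601.791283 − 6339.956486·-9.880) / -779.292608 = -33.036850
|P − Q| = √((16.284663 − -32.656)² + (-33.036850 − -16.370)²) = 51.700796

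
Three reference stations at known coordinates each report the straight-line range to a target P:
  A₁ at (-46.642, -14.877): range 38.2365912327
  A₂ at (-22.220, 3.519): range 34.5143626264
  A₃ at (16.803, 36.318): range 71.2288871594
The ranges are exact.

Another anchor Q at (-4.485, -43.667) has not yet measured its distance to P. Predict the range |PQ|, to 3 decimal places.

eq1: (x + 46.642)² + (y + 14.877)² = 38.2365912327²
eq2: (x + 22.220)² + (y − 3.519)² = 34.5143626264²
eq3: (x − 16.803)² + (y − 36.318)² = 71.2288871594²
eq1−eq3, eq1−eq2 (x²,y² cancel):
  126.890·x + 102.390·y = -4406.980817
  48.844·x + 36.792·y = -1619.893850
det = 126.890·36.792 − 102.390·48.844 = -332.600280
x = (-4406.980817·36.792 − 102.390·-1619.893850) / -332.600280 = -11.182471
y = (126.890·-1619.893850 − -4406.980817·48.844) / -332.600280 = -29.182899
|P − Q| = √((-11.182471 − -4.485)² + (-29.182899 − -43.667)²) = 15.957610

15.958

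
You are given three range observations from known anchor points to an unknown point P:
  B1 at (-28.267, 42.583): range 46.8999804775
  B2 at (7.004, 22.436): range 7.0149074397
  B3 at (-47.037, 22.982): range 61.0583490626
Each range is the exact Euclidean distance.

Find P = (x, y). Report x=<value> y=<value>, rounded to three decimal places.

x=14.017 y=22.294

eq1: (x + 28.267)² + (y − 42.583)² = 46.8999804775²
eq2: (x − 7.004)² + (y − 22.436)² = 7.0149074397²
eq3: (x + 47.037)² + (y − 22.982)² = 61.0583490626²
eq2−eq1, eq2−eq3 (x²,y² cancel):
  -70.542·x + 40.294·y = -90.494176
  -108.082·x + 1.092·y = -1490.691483
det = -70.542·1.092 − 40.294·-108.082 = 4278.024244
x = (-90.494176·1.092 − 40.294·-1490.691483) / 4278.024244 = 14.017476
y = (-70.542·-1490.691483 − -90.494176·-108.082) / 4278.024244 = 22.294303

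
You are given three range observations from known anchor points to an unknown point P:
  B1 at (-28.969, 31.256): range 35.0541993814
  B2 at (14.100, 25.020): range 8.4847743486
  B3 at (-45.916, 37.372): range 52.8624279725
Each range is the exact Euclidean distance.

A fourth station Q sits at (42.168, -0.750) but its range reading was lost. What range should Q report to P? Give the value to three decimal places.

45.099

eq1: (x + 28.969)² + (y − 31.256)² = 35.0541993814²
eq2: (x − 14.100)² + (y − 25.020)² = 8.4847743486²
eq3: (x + 45.916)² + (y − 37.372)² = 52.8624279725²
eq1−eq2, eq1−eq3 (x²,y² cancel):
  86.138·x − 12.472·y = 165.475402
  -33.894·x + 12.232·y = 123.165546
det = 86.138·12.232 − -12.472·-33.894 = 630.914048
x = (165.475402·12.232 − -12.472·123.165546) / 630.914048 = 5.642949
y = (86.138·123.165546 − 165.475402·-33.894) / 630.914048 = 25.705335
|P − Q| = √((5.642949 − 42.168)² + (25.705335 − -0.750)²) = 45.099491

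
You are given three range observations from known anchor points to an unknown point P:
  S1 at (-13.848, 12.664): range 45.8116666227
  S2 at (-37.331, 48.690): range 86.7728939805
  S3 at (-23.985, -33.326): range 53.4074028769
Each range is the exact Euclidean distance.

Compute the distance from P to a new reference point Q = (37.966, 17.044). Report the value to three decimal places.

31.663

eq1: (x + 13.848)² + (y − 12.664)² = 45.8116666227²
eq2: (x + 37.331)² + (y − 48.690)² = 86.7728939805²
eq3: (x + 23.985)² + (y + 33.326)² = 53.4074028769²
eq1−eq2, eq1−eq3 (x²,y² cancel):
  -46.966·x + 72.052·y = -2018.650670
  -20.274·x − 91.980·y = 580.116618
det = -46.966·-91.980 − 72.052·-20.274 = 5780.714928
x = (-2018.650670·-91.980 − 72.052·580.116618) / 5780.714928 = 24.889123
y = (-46.966·580.116618 − -2018.650670·-20.274) / 5780.714928 = -11.792984
|P − Q| = √((24.889123 − 37.966)² + (-11.792984 − 17.044)²) = 31.663486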